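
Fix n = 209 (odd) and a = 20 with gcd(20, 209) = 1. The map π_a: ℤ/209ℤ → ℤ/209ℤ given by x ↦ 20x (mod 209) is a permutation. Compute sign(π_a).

Trace 115: π^k(115) = [115, 1, 20, 191, 58] for k=0..4.
The orbit structure of x ↦ 20x mod 209: 57 orbits of sizes [5, 5, 5, 5, 5, 5, 5, 5, 5, 5, 5, 5, 5, 5, 5, 5, 5, 5, 5, 5, 5, 5, 5, 5, 5, 5, 5, 5, 5, 5, 5, 5, 5, 5, 5, 5, 5, 5, 1, 1, 1, 1, 1, 1, 1, 1, 1, 1, 1, 1, 1, 1, 1, 1, 1, 1, 1].
n − c = 209 − 57 = 152; sign = (−1)^152 = +1.

+1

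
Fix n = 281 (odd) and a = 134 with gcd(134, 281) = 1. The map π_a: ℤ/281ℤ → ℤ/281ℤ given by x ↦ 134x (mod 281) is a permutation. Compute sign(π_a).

-1

Orbit of 244 under x↦134x: [244, 100, 193, 10, 216, 1, 134]… (length divides ord_281(134)).
Cycle type of π: 56×5 + 1; total 6 cycles.
281 − 6 = 275 transpositions; sign(π) = (−1)^275 = -1.
Via Zolotarev, sign(π_{134}) = (134|281) = -1.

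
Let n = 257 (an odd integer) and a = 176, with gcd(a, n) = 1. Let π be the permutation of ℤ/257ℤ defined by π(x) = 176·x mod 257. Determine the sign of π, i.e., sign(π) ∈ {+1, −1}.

Trace 146: π^k(146) = [146, 253, 67, 227, 117, 32, 235] for k=0..6.
5 cycles of lengths [64, 64, 64, 64, 1].
5 cycles on 257: each ℓ→(−1)^(ℓ−1), product (−1)^252 = +1.
Zolotarev: (176|257) = +1, matching the cycle-count sign.

+1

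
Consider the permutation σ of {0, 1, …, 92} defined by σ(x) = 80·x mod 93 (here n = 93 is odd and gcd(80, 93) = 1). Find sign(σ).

-1

Trace 2: π^k(2) = [2, 67, 59, 70, 20, 19, 32] for k=0..6.
The orbit structure of x ↦ 80x mod 93: 6 orbits of sizes [30, 30, 15, 15, 2, 1].
sign(π) = (−1)^{n − #cycles} = (−1)^{93−6} = (−1)^87 = -1.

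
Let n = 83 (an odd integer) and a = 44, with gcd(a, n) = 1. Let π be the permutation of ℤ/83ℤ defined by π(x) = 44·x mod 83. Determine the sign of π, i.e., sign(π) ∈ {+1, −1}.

+1

Orbit of 12 under x↦44x: [12, 30, 75, 63, 33, 41, 61]… (length divides ord_83(44)).
Cycle lengths of π_44 on ℤ/83ℤ: [41, 41, 1]; 3 cycles in total.
sign(π) = (−1)^{n − #cycles} = (−1)^{83−3} = (−1)^80 = +1.
The Jacobi symbol (44|83) = +1 (Zolotarev) agrees.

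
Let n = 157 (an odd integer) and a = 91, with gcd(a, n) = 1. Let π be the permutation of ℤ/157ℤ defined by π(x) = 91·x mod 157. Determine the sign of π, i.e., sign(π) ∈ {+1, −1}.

-1

Orbit of 154 under x↦91x: [154, 41, 120, 87, 67, 131, 146]… (length divides ord_157(91)).
Cycle type of π: 156 + 1; total 2 cycles.
157 − 2 = 155 transpositions; sign(π) = (−1)^155 = -1.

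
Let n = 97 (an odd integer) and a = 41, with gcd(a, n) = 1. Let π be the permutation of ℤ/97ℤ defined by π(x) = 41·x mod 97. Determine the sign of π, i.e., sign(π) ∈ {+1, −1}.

Trace 42: π^k(42) = [42, 73, 83, 8, 37, 62, 20] for k=0..6.
2 cycles of lengths [96, 1].
Σ(ℓ_i−1) = 97−2 = 95; sign = (−1)^95 = -1.

-1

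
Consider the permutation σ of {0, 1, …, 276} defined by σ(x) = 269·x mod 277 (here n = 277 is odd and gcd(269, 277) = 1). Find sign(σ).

-1

Orbit of 195 under x↦269x: [195, 102, 15, 157, 129, 76, 223]… (length divides ord_277(269)).
Decompose π into cycles: lengths [92, 92, 92, 1] (4 cycles, including the fixed point 0).
277 − 4 = 273 transpositions; sign(π) = (−1)^273 = -1.
The Jacobi symbol (269|277) = -1 (Zolotarev) agrees.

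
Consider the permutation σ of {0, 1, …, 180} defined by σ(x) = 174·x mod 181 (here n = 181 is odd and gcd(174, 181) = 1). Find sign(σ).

Start at x=180: 180 → 7 → 132 → 162 → 133 → 155 → 1 → … (one orbit).
Cycle lengths of π_174 on ℤ/181ℤ: [12, 12, 12, 12, 12, 12, 12, 12, 12, 12, 12, 12, 12, 12, 12, 1]; 16 cycles in total.
n − c = 181 − 16 = 165; sign = (−1)^165 = -1.

-1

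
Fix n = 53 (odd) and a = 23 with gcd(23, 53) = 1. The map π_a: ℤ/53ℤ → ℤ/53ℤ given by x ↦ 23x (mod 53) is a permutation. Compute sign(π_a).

Orbit of 30 under x↦23x: [30, 1, 23, 52]… (length divides ord_53(23)).
π_23 has 14 disjoint cycles with lengths [4, 4, 4, 4, 4, 4, 4, 4, 4, 4, 4, 4, 4, 1] on {0,…,52}.
sign(π) = (−1)^{n − #cycles} = (−1)^{53−14} = (−1)^39 = -1.
Check: (23/53) = -1 by Zolotarev.

-1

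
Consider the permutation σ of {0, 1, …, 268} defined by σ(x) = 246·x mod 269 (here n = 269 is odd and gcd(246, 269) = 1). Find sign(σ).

+1

Start at x=66: 66 → 96 → 213 → 212 → 235 → 244 → 37 → … (one orbit).
π_246 has 3 disjoint cycles with lengths [134, 134, 1] on {0,…,268}.
Σ(ℓ_i−1) = 269−3 = 266; sign = (−1)^266 = +1.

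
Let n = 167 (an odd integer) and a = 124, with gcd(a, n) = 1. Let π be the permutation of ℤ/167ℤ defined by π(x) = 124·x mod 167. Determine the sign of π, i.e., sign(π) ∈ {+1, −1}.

+1

Orbit of 144 under x↦124x: [144, 154, 58, 11, 28, 132, 2]… (length divides ord_167(124)).
Cycle type of π: 83×2 + 1; total 3 cycles.
Σ(ℓ_i−1) = 167−3 = 164; sign = (−1)^164 = +1.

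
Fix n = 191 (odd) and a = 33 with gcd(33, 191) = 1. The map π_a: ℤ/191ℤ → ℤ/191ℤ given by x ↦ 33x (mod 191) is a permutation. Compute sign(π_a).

Orbit of 182 under x↦33x: [182, 85, 131, 121, 173, 170, 71]… (length divides ord_191(33)).
Cycle lengths of π_33 on ℤ/191ℤ: [190, 1]; 2 cycles in total.
Σ(ℓ_i−1) = 191−2 = 189; sign = (−1)^189 = -1.

-1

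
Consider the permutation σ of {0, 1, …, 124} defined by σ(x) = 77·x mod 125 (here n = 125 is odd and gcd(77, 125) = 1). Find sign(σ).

-1

Start at x=52: 52 → 4 → 58 → 91 → 7 → 39 → 3 → … (one orbit).
4 cycles of lengths [100, 20, 4, 1].
Σ(ℓ_i−1) = 125−4 = 121; sign = (−1)^121 = -1.
Via Zolotarev, sign(π_{77}) = (77|125) = -1.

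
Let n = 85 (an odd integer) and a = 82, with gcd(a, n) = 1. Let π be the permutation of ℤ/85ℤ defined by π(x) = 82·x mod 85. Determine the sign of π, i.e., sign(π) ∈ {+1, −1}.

+1

Trace 81: π^k(81) = [81, 12, 49, 23, 16, 37, 59] for k=0..6.
Cycle lengths of π_82 on ℤ/85ℤ: [16, 16, 16, 16, 16, 4, 1]; 7 cycles in total.
85 − 7 = 78 transpositions; sign(π) = (−1)^78 = +1.
(82|85)_J = +1 (Zolotarev's lemma cross-check).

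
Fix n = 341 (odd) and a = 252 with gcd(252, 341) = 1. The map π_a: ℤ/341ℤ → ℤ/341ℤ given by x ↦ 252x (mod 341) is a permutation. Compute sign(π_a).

-1

Start at x=78: 78 → 219 → 287 → 32 → 221 → 109 → 188 → … (one orbit).
π_252 has 42 disjoint cycles with lengths [10, 10, 10, 10, 10, 10, 10, 10, 10, 10, 10, 10, 10, 10, 10, 10, 10, 10, 10, 10, 10, 10, 10, 10, 10, 10, 10, 10, 10, 10, 5, 5, 5, 5, 5, 5, 2, 2, 2, 2, 2, 1] on {0,…,340}.
n − c = 341 − 42 = 299; sign = (−1)^299 = -1.
(252|341)_J = -1 (Zolotarev's lemma cross-check).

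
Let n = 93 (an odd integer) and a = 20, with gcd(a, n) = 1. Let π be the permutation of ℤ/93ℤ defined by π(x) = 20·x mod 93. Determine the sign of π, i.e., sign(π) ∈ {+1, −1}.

Trace 38: π^k(38) = [38, 16, 41, 76, 32, 82, 59] for k=0..6.
6 cycles of lengths [30, 30, 15, 15, 2, 1].
93 − 6 = 87 transpositions; sign(π) = (−1)^87 = -1.
Via Zolotarev, sign(π_{20}) = (20|93) = -1.

-1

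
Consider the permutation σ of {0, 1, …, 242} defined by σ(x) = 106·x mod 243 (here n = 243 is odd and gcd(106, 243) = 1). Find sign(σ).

+1

Orbit of 223 under x↦106x: [223, 67, 55, 241, 31, 127, 97]… (length divides ord_243(106)).
Decompose π into cycles: lengths [81, 81, 27, 27, 9, 9, 3, 3, 1, 1, 1] (11 cycles, including the fixed point 0).
n − c = 243 − 11 = 232; sign = (−1)^232 = +1.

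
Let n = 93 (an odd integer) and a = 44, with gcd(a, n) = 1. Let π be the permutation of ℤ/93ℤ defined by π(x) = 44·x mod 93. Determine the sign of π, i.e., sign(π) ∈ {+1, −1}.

Trace 10: π^k(10) = [10, 68, 16, 53, 7, 29, 67] for k=0..6.
The orbit structure of x ↦ 44x mod 93: 5 orbits of sizes [30, 30, 30, 2, 1].
93 − 5 = 88 transpositions; sign(π) = (−1)^88 = +1.
Via Zolotarev, sign(π_{44}) = (44|93) = +1.

+1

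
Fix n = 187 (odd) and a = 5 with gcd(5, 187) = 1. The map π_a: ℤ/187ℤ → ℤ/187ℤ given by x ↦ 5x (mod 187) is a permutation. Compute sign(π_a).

Trace 125: π^k(125) = [125, 64, 133, 104, 146, 169, 97] for k=0..6.
Decompose π into cycles: lengths [80, 80, 16, 5, 5, 1] (6 cycles, including the fixed point 0).
sign(π) = (−1)^{n − #cycles} = (−1)^{187−6} = (−1)^181 = -1.
(5|187)_J = -1 (Zolotarev's lemma cross-check).

-1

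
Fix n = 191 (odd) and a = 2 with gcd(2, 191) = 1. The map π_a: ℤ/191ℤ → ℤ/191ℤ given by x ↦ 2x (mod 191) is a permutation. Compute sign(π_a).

+1

Orbit of 45 under x↦2x: [45, 90, 180, 169, 147, 103, 15]… (length divides ord_191(2)).
3 cycles of lengths [95, 95, 1].
sign(π) = (−1)^{n − #cycles} = (−1)^{191−3} = (−1)^188 = +1.
Zolotarev: (2|191) = +1, matching the cycle-count sign.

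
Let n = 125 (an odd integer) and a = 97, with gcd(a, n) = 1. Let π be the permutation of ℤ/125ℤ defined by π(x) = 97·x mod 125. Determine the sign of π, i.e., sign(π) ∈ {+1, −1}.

Orbit of 121 under x↦97x: [121, 112, 114, 58, 1, 97, 34]… (length divides ord_125(97)).
π_97 has 4 disjoint cycles with lengths [100, 20, 4, 1] on {0,…,124}.
4 cycles on 125: each ℓ→(−1)^(ℓ−1), product (−1)^121 = -1.

-1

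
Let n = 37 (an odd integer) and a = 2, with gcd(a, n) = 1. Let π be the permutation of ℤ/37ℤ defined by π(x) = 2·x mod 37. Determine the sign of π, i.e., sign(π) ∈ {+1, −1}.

-1

Trace 11: π^k(11) = [11, 22, 7, 14, 28, 19, 1] for k=0..6.
2 cycles of lengths [36, 1].
Σ(ℓ_i−1) = 37−2 = 35; sign = (−1)^35 = -1.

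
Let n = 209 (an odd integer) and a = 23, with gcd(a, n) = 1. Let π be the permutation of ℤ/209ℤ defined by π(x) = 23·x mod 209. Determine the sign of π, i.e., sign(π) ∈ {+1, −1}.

+1

Start at x=177: 177 → 100 → 1 → 23 → 111 → 45 → 199 → … (one orbit).
Cycle lengths of π_23 on ℤ/209ℤ: [9, 9, 9, 9, 9, 9, 9, 9, 9, 9, 9, 9, 9, 9, 9, 9, 9, 9, 9, 9, 9, 9, 1, 1, 1, 1, 1, 1, 1, 1, 1, 1, 1]; 33 cycles in total.
n − c = 209 − 33 = 176; sign = (−1)^176 = +1.
Zolotarev: (23|209) = +1, matching the cycle-count sign.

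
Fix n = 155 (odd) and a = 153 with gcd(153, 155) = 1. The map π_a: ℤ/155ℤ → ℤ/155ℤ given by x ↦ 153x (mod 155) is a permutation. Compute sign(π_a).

Trace 92: π^k(92) = [92, 126, 58, 39, 77, 1, 153] for k=0..6.
Cycle lengths of π_153 on ℤ/155ℤ: [20, 20, 20, 20, 20, 20, 10, 10, 10, 4, 1]; 11 cycles in total.
With 11 cycles on 155 points, sign = (−1)^{155−11} = +1.
Via Zolotarev, sign(π_{153}) = (153|155) = +1.

+1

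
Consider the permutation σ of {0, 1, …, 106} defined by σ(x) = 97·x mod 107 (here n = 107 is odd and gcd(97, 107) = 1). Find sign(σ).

Start at x=63: 63 → 12 → 94 → 23 → 91 → 53 → 5 → … (one orbit).
π_97 has 2 disjoint cycles with lengths [106, 1] on {0,…,106}.
With 2 cycles on 107 points, sign = (−1)^{107−2} = -1.
Via Zolotarev, sign(π_{97}) = (97|107) = -1.

-1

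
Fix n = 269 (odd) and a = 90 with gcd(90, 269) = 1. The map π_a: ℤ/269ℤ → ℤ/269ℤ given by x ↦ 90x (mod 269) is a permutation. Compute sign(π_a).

Start at x=12: 12 → 4 → 91 → 120 → 40 → 103 → 124 → … (one orbit).
Cycle lengths of π_90 on ℤ/269ℤ: [268, 1]; 2 cycles in total.
2 cycles on 269: each ℓ→(−1)^(ℓ−1), product (−1)^267 = -1.
Zolotarev: (90|269) = -1, matching the cycle-count sign.

-1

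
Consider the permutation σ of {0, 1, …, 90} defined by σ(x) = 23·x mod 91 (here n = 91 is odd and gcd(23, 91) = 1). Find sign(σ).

Orbit of 64 under x↦23x: [64, 16, 4, 1, 23, 74]… (length divides ord_91(23)).
Cycle lengths of π_23 on ℤ/91ℤ: [6, 6, 6, 6, 6, 6, 6, 6, 6, 6, 6, 6, 6, 6, 3, 3, 1]; 17 cycles in total.
Σ(ℓ_i−1) = 91−17 = 74; sign = (−1)^74 = +1.
Check: (23/91) = +1 by Zolotarev.

+1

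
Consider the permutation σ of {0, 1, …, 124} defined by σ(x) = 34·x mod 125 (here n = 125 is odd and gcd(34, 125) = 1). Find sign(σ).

+1

Trace 76: π^k(76) = [76, 84, 106, 104, 36, 99, 116] for k=0..6.
Cycle lengths of π_34 on ℤ/125ℤ: [50, 50, 10, 10, 2, 2, 1]; 7 cycles in total.
sign(π) = (−1)^{n − #cycles} = (−1)^{125−7} = (−1)^118 = +1.
Via Zolotarev, sign(π_{34}) = (34|125) = +1.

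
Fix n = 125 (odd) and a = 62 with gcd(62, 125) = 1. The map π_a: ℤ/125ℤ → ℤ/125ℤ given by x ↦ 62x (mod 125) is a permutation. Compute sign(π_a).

Orbit of 19 under x↦62x: [19, 53, 36, 107, 9, 58, 96]… (length divides ord_125(62)).
The orbit structure of x ↦ 62x mod 125: 4 orbits of sizes [100, 20, 4, 1].
Σ(ℓ_i−1) = 125−4 = 121; sign = (−1)^121 = -1.

-1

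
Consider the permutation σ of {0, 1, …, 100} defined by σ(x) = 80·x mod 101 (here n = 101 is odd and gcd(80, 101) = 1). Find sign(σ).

+1

Orbit of 80 under x↦80x: [80, 37, 31, 56, 36, 52, 19]… (length divides ord_101(80)).
π_80 has 5 disjoint cycles with lengths [25, 25, 25, 25, 1] on {0,…,100}.
sign(π) = (−1)^{n − #cycles} = (−1)^{101−5} = (−1)^96 = +1.
The Jacobi symbol (80|101) = +1 (Zolotarev) agrees.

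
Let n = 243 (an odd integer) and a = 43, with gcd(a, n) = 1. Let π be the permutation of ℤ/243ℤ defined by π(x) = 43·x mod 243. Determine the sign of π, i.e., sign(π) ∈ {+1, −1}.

+1

Start at x=175: 175 → 235 → 142 → 31 → 118 → 214 → 211 → … (one orbit).
π_43 has 11 disjoint cycles with lengths [81, 81, 27, 27, 9, 9, 3, 3, 1, 1, 1] on {0,…,242}.
11 cycles on 243: each ℓ→(−1)^(ℓ−1), product (−1)^232 = +1.
(43|243)_J = +1 (Zolotarev's lemma cross-check).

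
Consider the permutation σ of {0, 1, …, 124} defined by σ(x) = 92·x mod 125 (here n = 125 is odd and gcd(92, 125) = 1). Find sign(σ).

-1

Trace 107: π^k(107) = [107, 94, 23, 116, 47, 74, 58] for k=0..6.
Cycle type of π: 100 + 20 + 4 + 1; total 4 cycles.
125 − 4 = 121 transpositions; sign(π) = (−1)^121 = -1.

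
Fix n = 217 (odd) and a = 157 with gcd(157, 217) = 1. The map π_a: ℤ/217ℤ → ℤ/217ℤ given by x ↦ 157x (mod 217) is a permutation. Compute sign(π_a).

-1

Start at x=78: 78 → 94 → 2 → 97 → 39 → 47 → 1 → … (one orbit).
Cycle lengths of π_157 on ℤ/217ℤ: [30, 30, 30, 30, 30, 30, 6, 5, 5, 5, 5, 5, 5, 1]; 14 cycles in total.
n − c = 217 − 14 = 203; sign = (−1)^203 = -1.
Via Zolotarev, sign(π_{157}) = (157|217) = -1.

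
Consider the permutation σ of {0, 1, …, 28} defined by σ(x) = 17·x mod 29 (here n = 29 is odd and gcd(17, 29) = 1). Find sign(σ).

-1

Trace 17: π^k(17) = [17, 28, 12, 1] for k=0..3.
π_17 has 8 disjoint cycles with lengths [4, 4, 4, 4, 4, 4, 4, 1] on {0,…,28}.
Σ(ℓ_i−1) = 29−8 = 21; sign = (−1)^21 = -1.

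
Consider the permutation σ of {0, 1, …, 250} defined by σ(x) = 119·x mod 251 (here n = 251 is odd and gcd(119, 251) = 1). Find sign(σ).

+1

Start at x=35: 35 → 149 → 161 → 83 → 88 → 181 → 204 → … (one orbit).
The orbit structure of x ↦ 119x mod 251: 3 orbits of sizes [125, 125, 1].
3 cycles on 251: each ℓ→(−1)^(ℓ−1), product (−1)^248 = +1.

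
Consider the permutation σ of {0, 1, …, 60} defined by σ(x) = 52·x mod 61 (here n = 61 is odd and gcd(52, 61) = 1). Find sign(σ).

Orbit of 27 under x↦52x: [27, 1, 52, 20, 3, 34, 60]… (length divides ord_61(52)).
π_52 has 7 disjoint cycles with lengths [10, 10, 10, 10, 10, 10, 1] on {0,…,60}.
n − c = 61 − 7 = 54; sign = (−1)^54 = +1.
Check: (52/61) = +1 by Zolotarev.

+1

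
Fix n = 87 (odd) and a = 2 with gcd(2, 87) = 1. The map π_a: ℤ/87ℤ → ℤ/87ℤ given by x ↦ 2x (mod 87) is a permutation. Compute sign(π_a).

+1

Orbit of 47 under x↦2x: [47, 7, 14, 28, 56, 25, 50]… (length divides ord_87(2)).
Cycle type of π: 28×3 + 2 + 1; total 5 cycles.
5 cycles on 87: each ℓ→(−1)^(ℓ−1), product (−1)^82 = +1.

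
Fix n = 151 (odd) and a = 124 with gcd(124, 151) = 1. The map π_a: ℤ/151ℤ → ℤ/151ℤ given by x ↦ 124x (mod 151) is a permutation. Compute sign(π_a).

+1

Start at x=19: 19 → 91 → 110 → 50 → 9 → 59 → 68 → … (one orbit).
Cycle type of π: 25×6 + 1; total 7 cycles.
sign(π) = (−1)^{n − #cycles} = (−1)^{151−7} = (−1)^144 = +1.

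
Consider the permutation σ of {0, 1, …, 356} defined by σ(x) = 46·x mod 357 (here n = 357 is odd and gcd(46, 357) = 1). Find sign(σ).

-1

Trace 352: π^k(352) = [352, 127, 130, 268, 190, 172, 58] for k=0..6.
Decompose π into cycles: lengths [48, 48, 48, 48, 48, 48, 16, 16, 16, 3, 3, 3, 3, 3, 3, 1, 1, 1] (18 cycles, including the fixed point 0).
Σ(ℓ_i−1) = 357−18 = 339; sign = (−1)^339 = -1.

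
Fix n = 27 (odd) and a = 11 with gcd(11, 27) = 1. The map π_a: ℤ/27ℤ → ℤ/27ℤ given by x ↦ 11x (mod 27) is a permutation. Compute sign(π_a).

Trace 8: π^k(8) = [8, 7, 23, 10, 2, 22, 26] for k=0..6.
Cycle lengths of π_11 on ℤ/27ℤ: [18, 6, 2, 1]; 4 cycles in total.
With 4 cycles on 27 points, sign = (−1)^{27−4} = -1.
The Jacobi symbol (11|27) = -1 (Zolotarev) agrees.

-1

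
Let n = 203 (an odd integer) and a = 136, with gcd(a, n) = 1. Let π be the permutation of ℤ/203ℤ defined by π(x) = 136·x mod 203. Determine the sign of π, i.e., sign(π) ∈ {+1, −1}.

-1

Trace 111: π^k(111) = [111, 74, 117, 78, 52, 170, 181] for k=0..6.
π_136 has 10 disjoint cycles with lengths [42, 42, 42, 42, 7, 7, 7, 7, 6, 1] on {0,…,202}.
n − c = 203 − 10 = 193; sign = (−1)^193 = -1.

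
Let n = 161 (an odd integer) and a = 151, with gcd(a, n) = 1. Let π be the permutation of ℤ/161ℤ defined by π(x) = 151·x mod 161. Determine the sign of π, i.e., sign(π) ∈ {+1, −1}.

+1

Orbit of 4 under x↦151x: [4, 121, 78, 25, 72, 85, 116]… (length divides ord_161(151)).
9 cycles of lengths [33, 33, 33, 33, 11, 11, 3, 3, 1].
9 cycles on 161: each ℓ→(−1)^(ℓ−1), product (−1)^152 = +1.
Zolotarev: (151|161) = +1, matching the cycle-count sign.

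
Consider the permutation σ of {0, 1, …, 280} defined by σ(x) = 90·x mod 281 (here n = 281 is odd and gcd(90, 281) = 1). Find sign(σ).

+1

Orbit of 232 under x↦90x: [232, 86, 153, 1, 90]… (length divides ord_281(90)).
57 cycles of lengths [5, 5, 5, 5, 5, 5, 5, 5, 5, 5, 5, 5, 5, 5, 5, 5, 5, 5, 5, 5, 5, 5, 5, 5, 5, 5, 5, 5, 5, 5, 5, 5, 5, 5, 5, 5, 5, 5, 5, 5, 5, 5, 5, 5, 5, 5, 5, 5, 5, 5, 5, 5, 5, 5, 5, 5, 1].
Σ(ℓ_i−1) = 281−57 = 224; sign = (−1)^224 = +1.
(90|281)_J = +1 (Zolotarev's lemma cross-check).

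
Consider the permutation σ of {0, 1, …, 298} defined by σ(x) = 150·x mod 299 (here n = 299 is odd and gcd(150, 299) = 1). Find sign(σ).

-1

Start at x=141: 141 → 220 → 110 → 55 → 177 → 238 → 119 → … (one orbit).
Cycle type of π: 132×2 + 12 + 11×2 + 1; total 6 cycles.
sign(π) = (−1)^{n − #cycles} = (−1)^{299−6} = (−1)^293 = -1.
(150|299)_J = -1 (Zolotarev's lemma cross-check).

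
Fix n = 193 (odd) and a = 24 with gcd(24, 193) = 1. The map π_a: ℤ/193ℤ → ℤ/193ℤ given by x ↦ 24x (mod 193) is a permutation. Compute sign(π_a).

Start at x=190: 190 → 121 → 9 → 23 → 166 → 124 → 81 → … (one orbit).
Cycle lengths of π_24 on ℤ/193ℤ: [32, 32, 32, 32, 32, 32, 1]; 7 cycles in total.
7 cycles on 193: each ℓ→(−1)^(ℓ−1), product (−1)^186 = +1.
(24|193)_J = +1 (Zolotarev's lemma cross-check).

+1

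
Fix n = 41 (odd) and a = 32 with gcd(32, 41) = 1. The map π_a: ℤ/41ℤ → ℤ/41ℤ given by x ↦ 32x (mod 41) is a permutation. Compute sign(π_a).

+1

Trace 1: π^k(1) = [1, 32, 40, 9] for k=0..3.
Decompose π into cycles: lengths [4, 4, 4, 4, 4, 4, 4, 4, 4, 4, 1] (11 cycles, including the fixed point 0).
Σ(ℓ_i−1) = 41−11 = 30; sign = (−1)^30 = +1.
The Jacobi symbol (32|41) = +1 (Zolotarev) agrees.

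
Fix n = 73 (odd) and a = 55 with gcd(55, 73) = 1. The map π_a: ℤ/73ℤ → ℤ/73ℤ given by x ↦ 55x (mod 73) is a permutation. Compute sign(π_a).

+1

Start at x=55: 55 → 32 → 8 → 2 → 37 → 64 → 16 → … (one orbit).
9 cycles of lengths [9, 9, 9, 9, 9, 9, 9, 9, 1].
73 − 9 = 64 transpositions; sign(π) = (−1)^64 = +1.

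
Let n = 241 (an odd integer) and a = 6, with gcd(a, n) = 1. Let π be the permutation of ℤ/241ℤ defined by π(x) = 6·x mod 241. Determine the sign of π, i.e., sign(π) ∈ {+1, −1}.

Start at x=106: 106 → 154 → 201 → 1 → 6 → 36 → 216 → … (one orbit).
Decompose π into cycles: lengths [20, 20, 20, 20, 20, 20, 20, 20, 20, 20, 20, 20, 1] (13 cycles, including the fixed point 0).
Σ(ℓ_i−1) = 241−13 = 228; sign = (−1)^228 = +1.
Via Zolotarev, sign(π_{6}) = (6|241) = +1.

+1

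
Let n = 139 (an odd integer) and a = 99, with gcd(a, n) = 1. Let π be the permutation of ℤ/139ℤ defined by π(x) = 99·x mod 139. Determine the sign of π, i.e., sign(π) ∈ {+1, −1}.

+1

Trace 77: π^k(77) = [77, 117, 46, 106, 69, 20, 34] for k=0..6.
Cycle type of π: 69×2 + 1; total 3 cycles.
n − c = 139 − 3 = 136; sign = (−1)^136 = +1.
Via Zolotarev, sign(π_{99}) = (99|139) = +1.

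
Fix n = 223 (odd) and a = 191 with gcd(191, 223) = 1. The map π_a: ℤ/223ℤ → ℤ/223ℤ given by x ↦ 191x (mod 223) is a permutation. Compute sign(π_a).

-1

Start at x=34: 34 → 27 → 28 → 219 → 128 → 141 → 171 → … (one orbit).
Cycle lengths of π_191 on ℤ/223ℤ: [74, 74, 74, 1]; 4 cycles in total.
With 4 cycles on 223 points, sign = (−1)^{223−4} = -1.
Check: (191/223) = -1 by Zolotarev.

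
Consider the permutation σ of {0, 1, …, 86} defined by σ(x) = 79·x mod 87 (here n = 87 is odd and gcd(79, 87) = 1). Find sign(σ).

Trace 16: π^k(16) = [16, 46, 67, 73, 25, 61, 34] for k=0..6.
The orbit structure of x ↦ 79x mod 87: 6 orbits of sizes [28, 28, 28, 1, 1, 1].
n − c = 87 − 6 = 81; sign = (−1)^81 = -1.
Via Zolotarev, sign(π_{79}) = (79|87) = -1.

-1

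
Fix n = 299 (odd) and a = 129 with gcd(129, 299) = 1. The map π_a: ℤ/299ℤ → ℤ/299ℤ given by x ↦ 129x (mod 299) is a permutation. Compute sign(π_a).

-1

Trace 38: π^k(38) = [38, 118, 272, 105, 90, 248, 298] for k=0..6.
π_129 has 20 disjoint cycles with lengths [22, 22, 22, 22, 22, 22, 22, 22, 22, 22, 22, 22, 22, 2, 2, 2, 2, 2, 2, 1] on {0,…,298}.
Σ(ℓ_i−1) = 299−20 = 279; sign = (−1)^279 = -1.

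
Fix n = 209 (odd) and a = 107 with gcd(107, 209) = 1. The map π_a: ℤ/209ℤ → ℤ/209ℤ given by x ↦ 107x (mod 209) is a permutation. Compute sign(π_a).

Orbit of 159 under x↦107x: [159, 84, 1, 107, 163, 94, 26]… (length divides ord_209(107)).
Cycle lengths of π_107 on ℤ/209ℤ: [30, 30, 30, 30, 30, 30, 10, 6, 6, 6, 1]; 11 cycles in total.
209 − 11 = 198 transpositions; sign(π) = (−1)^198 = +1.

+1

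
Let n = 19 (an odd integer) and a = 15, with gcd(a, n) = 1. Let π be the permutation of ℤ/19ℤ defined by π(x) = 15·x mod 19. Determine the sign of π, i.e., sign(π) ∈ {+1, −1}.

Orbit of 15 under x↦15x: [15, 16, 12, 9, 2, 11, 13]… (length divides ord_19(15)).
2 cycles of lengths [18, 1].
With 2 cycles on 19 points, sign = (−1)^{19−2} = -1.

-1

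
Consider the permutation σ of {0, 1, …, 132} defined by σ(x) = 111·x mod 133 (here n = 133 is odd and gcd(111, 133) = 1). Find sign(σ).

-1

Trace 92: π^k(92) = [92, 104, 106, 62, 99, 83, 36] for k=0..6.
π_111 has 12 disjoint cycles with lengths [18, 18, 18, 18, 18, 18, 9, 9, 2, 2, 2, 1] on {0,…,132}.
12 cycles on 133: each ℓ→(−1)^(ℓ−1), product (−1)^121 = -1.
Check: (111/133) = -1 by Zolotarev.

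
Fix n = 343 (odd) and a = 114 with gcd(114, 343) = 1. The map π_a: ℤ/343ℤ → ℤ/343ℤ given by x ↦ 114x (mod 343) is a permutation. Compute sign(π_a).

Trace 51: π^k(51) = [51, 326, 120, 303, 242, 148, 65] for k=0..6.
The orbit structure of x ↦ 114x mod 343: 7 orbits of sizes [147, 147, 21, 21, 3, 3, 1].
343 − 7 = 336 transpositions; sign(π) = (−1)^336 = +1.
Via Zolotarev, sign(π_{114}) = (114|343) = +1.

+1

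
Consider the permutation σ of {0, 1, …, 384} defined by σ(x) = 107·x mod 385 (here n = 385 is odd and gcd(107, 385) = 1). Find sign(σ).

Start at x=277: 277 → 379 → 128 → 221 → 162 → 9 → 193 → … (one orbit).
π_107 has 15 disjoint cycles with lengths [60, 60, 60, 60, 30, 30, 20, 20, 12, 12, 10, 4, 3, 3, 1] on {0,…,384}.
385 − 15 = 370 transpositions; sign(π) = (−1)^370 = +1.
The Jacobi symbol (107|385) = +1 (Zolotarev) agrees.

+1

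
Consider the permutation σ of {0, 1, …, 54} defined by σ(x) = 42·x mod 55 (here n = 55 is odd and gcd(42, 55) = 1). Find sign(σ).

Trace 47: π^k(47) = [47, 49, 23, 31, 37, 14, 38] for k=0..6.
Cycle lengths of π_42 on ℤ/55ℤ: [20, 20, 5, 5, 4, 1]; 6 cycles in total.
6 cycles on 55: each ℓ→(−1)^(ℓ−1), product (−1)^49 = -1.
The Jacobi symbol (42|55) = -1 (Zolotarev) agrees.

-1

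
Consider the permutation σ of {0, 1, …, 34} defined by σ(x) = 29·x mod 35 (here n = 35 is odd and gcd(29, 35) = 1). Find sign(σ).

Start at x=1: 1 → 29 → 1 (one orbit).
The orbit structure of x ↦ 29x mod 35: 21 orbits of sizes [2, 2, 2, 2, 2, 2, 2, 2, 2, 2, 2, 2, 2, 2, 1, 1, 1, 1, 1, 1, 1].
sign(π) = (−1)^{n − #cycles} = (−1)^{35−21} = (−1)^14 = +1.
Check: (29/35) = +1 by Zolotarev.

+1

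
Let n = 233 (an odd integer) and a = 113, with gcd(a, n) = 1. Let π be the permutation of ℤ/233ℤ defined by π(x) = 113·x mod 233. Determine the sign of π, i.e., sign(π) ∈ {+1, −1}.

+1

Trace 207: π^k(207) = [207, 91, 31, 8, 205, 98, 123] for k=0..6.
3 cycles of lengths [116, 116, 1].
With 3 cycles on 233 points, sign = (−1)^{233−3} = +1.
Zolotarev: (113|233) = +1, matching the cycle-count sign.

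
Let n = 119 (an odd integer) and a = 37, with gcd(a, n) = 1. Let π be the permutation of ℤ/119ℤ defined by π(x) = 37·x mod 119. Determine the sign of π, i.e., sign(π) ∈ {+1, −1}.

Trace 99: π^k(99) = [99, 93, 109, 106, 114, 53, 57] for k=0..6.
Cycle lengths of π_37 on ℤ/119ℤ: [48, 48, 16, 3, 3, 1]; 6 cycles in total.
6 cycles on 119: each ℓ→(−1)^(ℓ−1), product (−1)^113 = -1.
Check: (37/119) = -1 by Zolotarev.

-1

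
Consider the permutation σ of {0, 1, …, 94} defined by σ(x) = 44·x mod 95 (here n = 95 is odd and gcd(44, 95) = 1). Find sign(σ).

Trace 54: π^k(54) = [54, 1, 44, 36, 64, 61, 24] for k=0..6.
The orbit structure of x ↦ 44x mod 95: 9 orbits of sizes [18, 18, 18, 18, 9, 9, 2, 2, 1].
n − c = 95 − 9 = 86; sign = (−1)^86 = +1.

+1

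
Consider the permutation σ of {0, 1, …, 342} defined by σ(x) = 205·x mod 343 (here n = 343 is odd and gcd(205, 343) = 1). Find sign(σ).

Trace 228: π^k(228) = [228, 92, 338, 4, 134, 30, 319] for k=0..6.
7 cycles of lengths [147, 147, 21, 21, 3, 3, 1].
7 cycles on 343: each ℓ→(−1)^(ℓ−1), product (−1)^336 = +1.
(205|343)_J = +1 (Zolotarev's lemma cross-check).

+1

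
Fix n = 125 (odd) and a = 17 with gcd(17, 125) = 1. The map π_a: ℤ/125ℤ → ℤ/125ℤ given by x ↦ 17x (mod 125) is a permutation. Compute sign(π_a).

Orbit of 98 under x↦17x: [98, 41, 72, 99, 58, 111, 12]… (length divides ord_125(17)).
Decompose π into cycles: lengths [100, 20, 4, 1] (4 cycles, including the fixed point 0).
125 − 4 = 121 transpositions; sign(π) = (−1)^121 = -1.
(17|125)_J = -1 (Zolotarev's lemma cross-check).

-1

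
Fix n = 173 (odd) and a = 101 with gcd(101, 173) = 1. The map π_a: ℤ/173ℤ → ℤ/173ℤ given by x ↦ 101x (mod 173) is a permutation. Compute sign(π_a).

-1

Start at x=86: 86 → 36 → 3 → 130 → 155 → 85 → 108 → … (one orbit).
π_101 has 2 disjoint cycles with lengths [172, 1] on {0,…,172}.
2 cycles on 173: each ℓ→(−1)^(ℓ−1), product (−1)^171 = -1.
Via Zolotarev, sign(π_{101}) = (101|173) = -1.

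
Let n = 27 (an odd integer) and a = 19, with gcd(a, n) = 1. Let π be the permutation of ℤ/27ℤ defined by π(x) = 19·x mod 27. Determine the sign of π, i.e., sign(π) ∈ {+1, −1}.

Orbit of 19 under x↦19x: [19, 10, 1]… (length divides ord_27(19)).
Cycle type of π: 3×6 + 1×9; total 15 cycles.
Σ(ℓ_i−1) = 27−15 = 12; sign = (−1)^12 = +1.
Via Zolotarev, sign(π_{19}) = (19|27) = +1.

+1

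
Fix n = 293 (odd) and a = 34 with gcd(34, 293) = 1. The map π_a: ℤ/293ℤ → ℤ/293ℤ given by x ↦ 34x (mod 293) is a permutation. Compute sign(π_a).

-1

Orbit of 5 under x↦34x: [5, 170, 213, 210, 108, 156, 30]… (length divides ord_293(34)).
π_34 has 2 disjoint cycles with lengths [292, 1] on {0,…,292}.
sign(π) = (−1)^{n − #cycles} = (−1)^{293−2} = (−1)^291 = -1.
Check: (34/293) = -1 by Zolotarev.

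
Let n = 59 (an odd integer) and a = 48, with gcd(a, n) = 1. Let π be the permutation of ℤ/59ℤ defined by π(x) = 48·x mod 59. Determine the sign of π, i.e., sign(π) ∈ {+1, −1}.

Orbit of 53 under x↦48x: [53, 7, 41, 21, 5, 4, 15]… (length divides ord_59(48)).
π_48 has 3 disjoint cycles with lengths [29, 29, 1] on {0,…,58}.
3 cycles on 59: each ℓ→(−1)^(ℓ−1), product (−1)^56 = +1.
Zolotarev: (48|59) = +1, matching the cycle-count sign.

+1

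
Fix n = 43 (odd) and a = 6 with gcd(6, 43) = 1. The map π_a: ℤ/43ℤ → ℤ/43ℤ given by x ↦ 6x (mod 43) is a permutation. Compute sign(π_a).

Trace 6: π^k(6) = [6, 36, 1] for k=0..2.
15 cycles of lengths [3, 3, 3, 3, 3, 3, 3, 3, 3, 3, 3, 3, 3, 3, 1].
n − c = 43 − 15 = 28; sign = (−1)^28 = +1.

+1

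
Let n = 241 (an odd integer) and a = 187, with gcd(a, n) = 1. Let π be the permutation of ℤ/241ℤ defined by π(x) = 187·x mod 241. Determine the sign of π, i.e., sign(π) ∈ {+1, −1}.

Trace 1: π^k(1) = [1, 187, 24, 150, 94, 226, 87] for k=0..6.
π_187 has 9 disjoint cycles with lengths [30, 30, 30, 30, 30, 30, 30, 30, 1] on {0,…,240}.
Σ(ℓ_i−1) = 241−9 = 232; sign = (−1)^232 = +1.
Zolotarev: (187|241) = +1, matching the cycle-count sign.

+1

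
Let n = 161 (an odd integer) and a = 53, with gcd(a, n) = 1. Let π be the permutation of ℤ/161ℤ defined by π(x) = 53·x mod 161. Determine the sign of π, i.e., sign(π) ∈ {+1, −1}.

Trace 123: π^k(123) = [123, 79, 1, 53, 72, 113, 32] for k=0..6.
Decompose π into cycles: lengths [66, 66, 22, 3, 3, 1] (6 cycles, including the fixed point 0).
With 6 cycles on 161 points, sign = (−1)^{161−6} = -1.
Check: (53/161) = -1 by Zolotarev.

-1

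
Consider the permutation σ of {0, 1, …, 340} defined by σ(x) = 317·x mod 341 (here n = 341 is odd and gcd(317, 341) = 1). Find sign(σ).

+1

Start at x=324: 324 → 67 → 97 → 59 → 289 → 225 → 56 → … (one orbit).
25 cycles of lengths [15, 15, 15, 15, 15, 15, 15, 15, 15, 15, 15, 15, 15, 15, 15, 15, 15, 15, 15, 15, 15, 15, 5, 5, 1].
n − c = 341 − 25 = 316; sign = (−1)^316 = +1.
Check: (317/341) = +1 by Zolotarev.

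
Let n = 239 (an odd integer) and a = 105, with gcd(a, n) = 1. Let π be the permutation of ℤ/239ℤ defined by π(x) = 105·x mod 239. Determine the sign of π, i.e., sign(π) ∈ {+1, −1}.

-1

Trace 164: π^k(164) = [164, 12, 65, 133, 103, 60, 86] for k=0..6.
Cycle type of π: 238 + 1; total 2 cycles.
2 cycles on 239: each ℓ→(−1)^(ℓ−1), product (−1)^237 = -1.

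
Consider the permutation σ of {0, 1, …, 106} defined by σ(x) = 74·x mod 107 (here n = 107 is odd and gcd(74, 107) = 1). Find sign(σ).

-1

Orbit of 95 under x↦74x: [95, 75, 93, 34, 55, 4, 82]… (length divides ord_107(74)).
The orbit structure of x ↦ 74x mod 107: 2 orbits of sizes [106, 1].
sign(π) = (−1)^{n − #cycles} = (−1)^{107−2} = (−1)^105 = -1.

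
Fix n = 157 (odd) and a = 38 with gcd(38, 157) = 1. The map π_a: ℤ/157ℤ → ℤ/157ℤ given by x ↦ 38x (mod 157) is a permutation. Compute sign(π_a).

-1

Trace 8: π^k(8) = [8, 147, 91, 4, 152, 124, 2] for k=0..6.
Cycle lengths of π_38 on ℤ/157ℤ: [156, 1]; 2 cycles in total.
Σ(ℓ_i−1) = 157−2 = 155; sign = (−1)^155 = -1.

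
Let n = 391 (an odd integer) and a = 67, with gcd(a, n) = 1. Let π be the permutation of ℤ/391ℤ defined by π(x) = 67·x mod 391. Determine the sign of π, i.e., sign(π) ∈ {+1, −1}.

-1

Start at x=35: 35 → 390 → 324 → 203 → 307 → 237 → 239 → … (one orbit).
Cycle lengths of π_67 on ℤ/391ℤ: [22, 22, 22, 22, 22, 22, 22, 22, 22, 22, 22, 22, 22, 22, 22, 22, 22, 2, 2, 2, 2, 2, 2, 2, 2, 1]; 26 cycles in total.
26 cycles on 391: each ℓ→(−1)^(ℓ−1), product (−1)^365 = -1.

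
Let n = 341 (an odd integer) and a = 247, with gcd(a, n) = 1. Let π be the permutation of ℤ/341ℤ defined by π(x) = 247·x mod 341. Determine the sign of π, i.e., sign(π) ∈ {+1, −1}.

Start at x=185: 185 → 1 → 247 → 311 → 92 → 218 → 309 → … (one orbit).
Cycle type of π: 10×30 + 5×2 + 2×15 + 1; total 48 cycles.
sign(π) = (−1)^{n − #cycles} = (−1)^{341−48} = (−1)^293 = -1.

-1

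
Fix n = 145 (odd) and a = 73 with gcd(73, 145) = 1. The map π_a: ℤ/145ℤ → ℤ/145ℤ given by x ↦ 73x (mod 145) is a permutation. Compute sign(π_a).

Start at x=141: 141 → 143 → 144 → 72 → 36 → 18 → 9 → … (one orbit).
Decompose π into cycles: lengths [28, 28, 28, 28, 28, 4, 1] (7 cycles, including the fixed point 0).
7 cycles on 145: each ℓ→(−1)^(ℓ−1), product (−1)^138 = +1.

+1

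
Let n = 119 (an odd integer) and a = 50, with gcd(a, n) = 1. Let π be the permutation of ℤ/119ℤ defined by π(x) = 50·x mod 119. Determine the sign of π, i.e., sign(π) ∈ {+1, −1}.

+1

Start at x=50: 50 → 1 → 50 (one orbit).
The orbit structure of x ↦ 50x mod 119: 63 orbits of sizes [2, 2, 2, 2, 2, 2, 2, 2, 2, 2, 2, 2, 2, 2, 2, 2, 2, 2, 2, 2, 2, 2, 2, 2, 2, 2, 2, 2, 2, 2, 2, 2, 2, 2, 2, 2, 2, 2, 2, 2, 2, 2, 2, 2, 2, 2, 2, 2, 2, 2, 2, 2, 2, 2, 2, 2, 1, 1, 1, 1, 1, 1, 1].
Σ(ℓ_i−1) = 119−63 = 56; sign = (−1)^56 = +1.
(50|119)_J = +1 (Zolotarev's lemma cross-check).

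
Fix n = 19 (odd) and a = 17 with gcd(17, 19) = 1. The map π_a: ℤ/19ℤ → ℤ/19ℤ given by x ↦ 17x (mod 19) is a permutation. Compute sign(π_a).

Trace 6: π^k(6) = [6, 7, 5, 9, 1, 17, 4] for k=0..6.
The orbit structure of x ↦ 17x mod 19: 3 orbits of sizes [9, 9, 1].
Σ(ℓ_i−1) = 19−3 = 16; sign = (−1)^16 = +1.

+1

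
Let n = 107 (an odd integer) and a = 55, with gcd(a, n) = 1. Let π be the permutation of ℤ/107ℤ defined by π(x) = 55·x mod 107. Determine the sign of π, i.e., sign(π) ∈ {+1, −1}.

-1

Orbit of 25 under x↦55x: [25, 91, 83, 71, 53, 26, 39]… (length divides ord_107(55)).
The orbit structure of x ↦ 55x mod 107: 2 orbits of sizes [106, 1].
n − c = 107 − 2 = 105; sign = (−1)^105 = -1.
Zolotarev: (55|107) = -1, matching the cycle-count sign.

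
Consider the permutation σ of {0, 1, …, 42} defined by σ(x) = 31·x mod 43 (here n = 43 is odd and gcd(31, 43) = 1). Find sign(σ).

Trace 24: π^k(24) = [24, 13, 16, 23, 25, 1, 31] for k=0..6.
Cycle lengths of π_31 on ℤ/43ℤ: [21, 21, 1]; 3 cycles in total.
3 cycles on 43: each ℓ→(−1)^(ℓ−1), product (−1)^40 = +1.
Via Zolotarev, sign(π_{31}) = (31|43) = +1.

+1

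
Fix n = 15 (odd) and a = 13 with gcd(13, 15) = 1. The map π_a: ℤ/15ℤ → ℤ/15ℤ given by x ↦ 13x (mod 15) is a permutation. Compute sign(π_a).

-1

Start at x=13: 13 → 4 → 7 → 1 → 13 (one orbit).
Cycle lengths of π_13 on ℤ/15ℤ: [4, 4, 4, 1, 1, 1]; 6 cycles in total.
n − c = 15 − 6 = 9; sign = (−1)^9 = -1.
(13|15)_J = -1 (Zolotarev's lemma cross-check).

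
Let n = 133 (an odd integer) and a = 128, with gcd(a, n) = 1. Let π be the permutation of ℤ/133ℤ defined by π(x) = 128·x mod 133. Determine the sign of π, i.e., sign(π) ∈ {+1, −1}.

-1

Orbit of 100 under x↦128x: [100, 32, 106, 2, 123, 50, 16]… (length divides ord_133(128)).
π_128 has 10 disjoint cycles with lengths [18, 18, 18, 18, 18, 18, 18, 3, 3, 1] on {0,…,132}.
sign(π) = (−1)^{n − #cycles} = (−1)^{133−10} = (−1)^123 = -1.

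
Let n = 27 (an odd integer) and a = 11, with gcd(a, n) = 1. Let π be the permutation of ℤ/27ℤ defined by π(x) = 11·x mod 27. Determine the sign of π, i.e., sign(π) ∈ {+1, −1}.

-1

Orbit of 14 under x↦11x: [14, 19, 20, 4, 17, 25, 5]… (length divides ord_27(11)).
4 cycles of lengths [18, 6, 2, 1].
27 − 4 = 23 transpositions; sign(π) = (−1)^23 = -1.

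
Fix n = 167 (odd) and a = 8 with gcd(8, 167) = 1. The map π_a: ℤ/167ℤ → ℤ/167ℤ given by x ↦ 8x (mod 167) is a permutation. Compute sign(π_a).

Start at x=44: 44 → 18 → 144 → 150 → 31 → 81 → 147 → … (one orbit).
Cycle lengths of π_8 on ℤ/167ℤ: [83, 83, 1]; 3 cycles in total.
sign(π) = (−1)^{n − #cycles} = (−1)^{167−3} = (−1)^164 = +1.
Via Zolotarev, sign(π_{8}) = (8|167) = +1.

+1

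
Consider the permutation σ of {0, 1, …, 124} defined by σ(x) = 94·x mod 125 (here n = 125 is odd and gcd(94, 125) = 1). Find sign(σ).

+1

Trace 96: π^k(96) = [96, 24, 6, 64, 16, 4, 1] for k=0..6.
Decompose π into cycles: lengths [50, 50, 10, 10, 2, 2, 1] (7 cycles, including the fixed point 0).
With 7 cycles on 125 points, sign = (−1)^{125−7} = +1.
(94|125)_J = +1 (Zolotarev's lemma cross-check).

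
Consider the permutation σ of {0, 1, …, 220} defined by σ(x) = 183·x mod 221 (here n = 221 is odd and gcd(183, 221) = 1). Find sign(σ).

+1

Trace 1: π^k(1) = [1, 183, 118, 157] for k=0..3.
Cycle type of π: 4×52 + 1×13; total 65 cycles.
65 cycles on 221: each ℓ→(−1)^(ℓ−1), product (−1)^156 = +1.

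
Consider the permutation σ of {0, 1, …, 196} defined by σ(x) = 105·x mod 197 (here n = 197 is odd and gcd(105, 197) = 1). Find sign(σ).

Trace 133: π^k(133) = [133, 175, 54, 154, 16, 104, 85] for k=0..6.
Cycle type of π: 49×4 + 1; total 5 cycles.
n − c = 197 − 5 = 192; sign = (−1)^192 = +1.
The Jacobi symbol (105|197) = +1 (Zolotarev) agrees.

+1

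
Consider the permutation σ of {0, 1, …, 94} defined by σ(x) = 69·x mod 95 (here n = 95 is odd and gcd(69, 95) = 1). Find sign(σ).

-1

Orbit of 11 under x↦69x: [11, 94, 26, 84, 1, 69]… (length divides ord_95(69)).
The orbit structure of x ↦ 69x mod 95: 18 orbits of sizes [6, 6, 6, 6, 6, 6, 6, 6, 6, 6, 6, 6, 6, 6, 6, 2, 2, 1].
95 − 18 = 77 transpositions; sign(π) = (−1)^77 = -1.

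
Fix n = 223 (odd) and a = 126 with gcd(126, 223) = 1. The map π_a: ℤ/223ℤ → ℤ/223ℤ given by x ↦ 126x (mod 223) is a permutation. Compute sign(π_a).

+1

Orbit of 217 under x↦126x: [217, 136, 188, 50, 56, 143, 178]… (length divides ord_223(126)).
The orbit structure of x ↦ 126x mod 223: 3 orbits of sizes [111, 111, 1].
With 3 cycles on 223 points, sign = (−1)^{223−3} = +1.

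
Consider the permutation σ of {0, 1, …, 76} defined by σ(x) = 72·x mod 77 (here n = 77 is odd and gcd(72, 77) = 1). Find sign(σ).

Orbit of 32 under x↦72x: [32, 71, 30, 4, 57, 23, 39]… (length divides ord_77(72)).
Cycle lengths of π_72 on ℤ/77ℤ: [30, 30, 10, 3, 3, 1]; 6 cycles in total.
6 cycles on 77: each ℓ→(−1)^(ℓ−1), product (−1)^71 = -1.

-1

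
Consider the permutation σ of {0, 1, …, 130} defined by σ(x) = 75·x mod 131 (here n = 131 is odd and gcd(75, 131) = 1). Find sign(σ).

Trace 75: π^k(75) = [75, 123, 55, 64, 84, 12, 114] for k=0..6.
Cycle type of π: 65×2 + 1; total 3 cycles.
3 cycles on 131: each ℓ→(−1)^(ℓ−1), product (−1)^128 = +1.
(75|131)_J = +1 (Zolotarev's lemma cross-check).

+1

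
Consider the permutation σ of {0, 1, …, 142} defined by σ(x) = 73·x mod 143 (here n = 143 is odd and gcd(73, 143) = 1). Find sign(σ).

+1

Orbit of 96 under x↦73x: [96, 1, 73, 38, 57, 14, 21]… (length divides ord_143(73)).
Cycle lengths of π_73 on ℤ/143ℤ: [20, 20, 20, 20, 20, 20, 10, 4, 4, 4, 1]; 11 cycles in total.
sign(π) = (−1)^{n − #cycles} = (−1)^{143−11} = (−1)^132 = +1.
Check: (73/143) = +1 by Zolotarev.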